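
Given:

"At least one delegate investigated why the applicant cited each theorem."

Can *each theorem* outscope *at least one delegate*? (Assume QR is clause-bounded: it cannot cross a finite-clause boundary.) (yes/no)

The DP *each theorem* is contained in the embedded question *why the applicant cited each theorem*.
Embedded questions are wh-islands: a quantifier inside an indirect question cannot QR into the matrix clause.
There is no licit LF on which *each theorem* c-commands *at least one delegate*.

No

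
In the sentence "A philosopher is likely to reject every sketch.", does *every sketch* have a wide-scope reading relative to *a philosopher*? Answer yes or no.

Yes

Infinitival complements of raising predicates do not block QR; *every sketch* and *a philosopher* are effectively clausemates.
QR within a single clause is free, so the lower quantifier may take scope over the higher one.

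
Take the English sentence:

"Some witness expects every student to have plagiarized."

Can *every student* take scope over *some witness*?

The ECM infinitive is scope-transparent — *every student* is free to raise above *some witness*.
With no island boundary between them, the object can take inverse scope over the subject via ordinary QR within the clause.
Both orderings are possible: *some witness* > *every student* and *every student* > *some witness*.

Yes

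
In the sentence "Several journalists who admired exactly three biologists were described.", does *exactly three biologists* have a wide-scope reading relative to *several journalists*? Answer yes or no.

No

Structurally, *exactly three biologists* is inside the relative clause *who admired exactly three biologists*.
Relative clauses block scope extraction: QR cannot target a position outside the modified NP.
So the wide-scope reading for *exactly three biologists* is blocked.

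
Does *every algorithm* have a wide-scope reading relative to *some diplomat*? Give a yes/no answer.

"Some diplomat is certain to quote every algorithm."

Infinitival complements of raising predicates do not block QR; *every algorithm* and *some diplomat* are effectively clausemates.
Clause-internal QR can adjoin the lower DP above the subject, yielding the inverse reading.

Yes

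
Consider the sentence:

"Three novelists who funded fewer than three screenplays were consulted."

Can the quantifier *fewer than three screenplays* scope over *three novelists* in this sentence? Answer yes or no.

No

*fewer than three screenplays* occurs within the relative clause *who funded fewer than three screenplays*.
Quantifiers inside a relative clause are trapped there; the RC boundary blocks QR.
The inverse ordering *fewer than three screenplays* > *three novelists* is therefore underivable.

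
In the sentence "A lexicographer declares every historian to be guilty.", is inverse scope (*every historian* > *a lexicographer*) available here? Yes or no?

ECM infinitives lack a CP barrier, so *every historian* can QR over the matrix subject *a lexicographer*.
Ordinary QR to a clause-peripheral position gives the wide-scope LF for the lower DP.

Yes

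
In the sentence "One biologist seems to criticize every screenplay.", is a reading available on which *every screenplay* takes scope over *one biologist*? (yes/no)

The matrix predicate is a raising verb, whose infinitival complement is not a scope island — *every screenplay* can QR into the matrix clause.
No island intervenes, so both surface and inverse scope are derivable.
So *every screenplay* > *one biologist* is among the available readings.

Yes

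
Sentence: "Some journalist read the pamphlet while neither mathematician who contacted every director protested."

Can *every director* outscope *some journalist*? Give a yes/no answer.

No

*every director* is embedded in the relative clause *who contacted every director*, which is itself inside the adjunct *while neither mathematician who contacted every director protested*.
Both the relative clause and the enclosing adjunct are scope islands; QR cannot cross either.
So *every director* cannot raise to a position above *some journalist*.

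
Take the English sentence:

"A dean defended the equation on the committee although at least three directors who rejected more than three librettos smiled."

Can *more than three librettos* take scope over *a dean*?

No

*more than three librettos* occurs within the relative clause *who rejected more than three librettos*, which is itself inside the adjunct *although at least three directors who rejected more than three librettos smiled*.
Both the relative clause and the enclosing adjunct are scope islands; QR cannot cross either.
The inverse ordering *more than three librettos* > *a dean* is therefore underivable.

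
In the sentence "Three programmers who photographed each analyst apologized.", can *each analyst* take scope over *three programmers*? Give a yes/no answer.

*each analyst* occurs within the relative clause *who photographed each analyst*.
Quantifiers inside a relative clause are trapped there; the RC boundary blocks QR.
Hence only narrow scope for *each analyst* (under *three programmers*) survives.

No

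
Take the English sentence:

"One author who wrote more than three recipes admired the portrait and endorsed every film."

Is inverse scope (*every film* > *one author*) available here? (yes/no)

No

*every film* is embedded in one conjunct of the coordinate structure (*endorsed every film*).
Asymmetric QR out of one conjunct violates the Coordinate Structure Constraint.
There is no licit LF on which *every film* c-commands *one author*.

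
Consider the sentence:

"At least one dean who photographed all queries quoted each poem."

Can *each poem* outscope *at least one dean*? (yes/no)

*each poem* is a matrix argument; only *at least one dean* is modified by the relative clause *who photographed all queries*, so the RC island is irrelevant to the target quantifier.
With no island boundary between them, the object can take inverse scope over the subject via ordinary QR within the clause.
So *each poem* > *at least one dean* is among the available readings.

Yes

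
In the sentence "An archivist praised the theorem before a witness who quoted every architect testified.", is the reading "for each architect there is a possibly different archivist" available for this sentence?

This is the *every architect* > *an archivist* reading.
*every architect* is embedded in the relative clause *who quoted every architect*, which is itself inside the adjunct *before a witness who quoted every architect testified*.
Two island boundaries intervene — the relative clause and the adjunct. Either alone would block QR.
So the wide-scope reading for *every architect* is blocked.

No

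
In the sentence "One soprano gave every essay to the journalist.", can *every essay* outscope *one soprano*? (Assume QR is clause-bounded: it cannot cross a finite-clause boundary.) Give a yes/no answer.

Yes

*one soprano* and *every essay* are co-arguments of the matrix verb, with nothing but a clause-internal boundary between them.
Since no island is crossed, the inverse ordering is licensed alongside surface scope.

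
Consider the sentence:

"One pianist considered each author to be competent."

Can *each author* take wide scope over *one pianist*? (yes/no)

This is an ECM construction: *each author* is the infinitival subject, Case-marked by the matrix verb, and the infinitive is transparent for QR.
Ordinary QR to a clause-peripheral position gives the wide-scope LF for the lower DP.
The sentence is scopally ambiguous between *one pianist* > *each author* and *each author* > *one pianist*.

Yes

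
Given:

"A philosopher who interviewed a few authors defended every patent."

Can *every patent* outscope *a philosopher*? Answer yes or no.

Yes

The relative clause *who interviewed a few authors* modifies *a philosopher*, but *every patent* is not inside that relative clause — it is an argument of the matrix verb.
Since no island is crossed, the inverse ordering is licensed alongside surface scope.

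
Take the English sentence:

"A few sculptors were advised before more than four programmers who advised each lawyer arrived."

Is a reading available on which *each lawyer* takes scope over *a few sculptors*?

No

*each lawyer* is embedded in the relative clause *who advised each lawyer*, which is itself inside the adjunct *before more than four programmers who advised each lawyer arrived*.
Two island boundaries intervene — the relative clause and the adjunct. Either alone would block QR.
So *each lawyer* cannot raise to a position above *a few sculptors*.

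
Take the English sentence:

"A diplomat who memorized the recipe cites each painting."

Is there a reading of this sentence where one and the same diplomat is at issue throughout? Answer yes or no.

Yes

The paraphrase describes the scope ordering *a diplomat* > *each painting*.
Nothing needs to raise for *a diplomat* > *each painting*, so no island constraint is at stake.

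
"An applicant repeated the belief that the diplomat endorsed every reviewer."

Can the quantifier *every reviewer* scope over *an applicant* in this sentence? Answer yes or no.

No

*every reviewer* occurs within the complex NP *the belief that the diplomat endorsed every reviewer*.
Since the clause is the complement of a nominal head, the CNPC blocks scope extraction.
There is no licit LF on which *every reviewer* c-commands *an applicant*.
(Only the surface reading survives: one fixed applicant with respect to all the relevant reviewers.)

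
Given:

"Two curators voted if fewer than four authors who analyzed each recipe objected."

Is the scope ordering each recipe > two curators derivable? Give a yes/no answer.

*each recipe* sits inside the relative clause *who analyzed each recipe*, which is itself inside the adjunct *if fewer than four authors who analyzed each recipe objected*.
The quantifier would have to escape first the RC and then the adjunct — two independent island violations.
So *each recipe* cannot raise high enough to outscope *two curators*; only the surface ordering *two curators* > *each recipe* is available.

No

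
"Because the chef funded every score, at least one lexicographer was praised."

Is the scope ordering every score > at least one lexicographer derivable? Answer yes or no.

The target quantifier *every score* is part of the adjunct clause *because the chef funded every score*.
Scope out of an adjunct clause is unavailable: QR respects the adjunct-island constraint.
So the wide-scope reading for *every score* is blocked.

No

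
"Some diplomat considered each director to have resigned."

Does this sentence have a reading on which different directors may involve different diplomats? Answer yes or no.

Yes

This is the *each director* > *some diplomat* reading.
*each director* is an ECM subject; ECM complements are not islands, and the embedded quantifier may take matrix scope.
Clause-internal QR can adjoin the lower DP above the subject, yielding the inverse reading.
So *each director* > *some diplomat* is among the available readings.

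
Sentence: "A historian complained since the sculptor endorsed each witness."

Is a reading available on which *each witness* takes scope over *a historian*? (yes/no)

No

The DP *each witness* is contained in the adjunct clause *since the sculptor endorsed each witness*.
Since the clause is an adjunct (not a complement), the Adjunct Condition blocks QR across its edge.
So *each witness* cannot raise to a position above *a historian*.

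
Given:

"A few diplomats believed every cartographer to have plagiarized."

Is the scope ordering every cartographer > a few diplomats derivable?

Yes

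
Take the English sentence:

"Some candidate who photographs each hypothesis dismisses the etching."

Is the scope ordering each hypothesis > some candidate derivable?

No

*each hypothesis* occurs within the relative clause *who photographs each hypothesis*.
QR out of a relative clause is ruled out by the relative-clause island constraint.
So *each hypothesis* cannot raise to a position above *some candidate*.
(Only the surface reading survives: one fixed candidate with respect to all the relevant hypotheses.)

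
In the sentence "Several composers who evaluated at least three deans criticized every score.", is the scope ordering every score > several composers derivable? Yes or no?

The RC *who evaluated at least three deans* is an island, but *every score* is not inside it — it is the matrix object, a clausemate of *several composers*.
No island intervenes, so both surface and inverse scope are derivable.

Yes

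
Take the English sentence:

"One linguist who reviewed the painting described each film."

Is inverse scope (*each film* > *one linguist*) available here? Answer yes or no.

Although the sentence contains a relative clause (*who reviewed the painting*), *each film* is outside it, in the matrix VP.
QR within a single clause is free, so the lower quantifier may take scope over the higher one.

Yes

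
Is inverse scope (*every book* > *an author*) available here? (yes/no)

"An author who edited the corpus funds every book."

Yes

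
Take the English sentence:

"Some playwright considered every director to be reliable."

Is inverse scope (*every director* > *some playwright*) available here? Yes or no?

Yes

*every director* is the subject of an ECM infinitive — the infinitival complement of an ECM verb is not a scope island, so *every director* can raise into the matrix clause.
No island intervenes, so both surface and inverse scope are derivable.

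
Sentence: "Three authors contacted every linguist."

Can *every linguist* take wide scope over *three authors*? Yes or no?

Yes

*every linguist* and *three authors* are in the same minimal clause.
With no island boundary between them, the object can take inverse scope over the subject via ordinary QR within the clause.
The sentence is scopally ambiguous between *three authors* > *every linguist* and *every linguist* > *three authors*.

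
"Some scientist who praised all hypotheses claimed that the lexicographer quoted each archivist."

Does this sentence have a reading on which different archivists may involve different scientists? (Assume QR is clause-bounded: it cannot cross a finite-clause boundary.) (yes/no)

The described interpretation is the *each archivist* > *some scientist* scoping.
The target quantifier *each archivist* is part of the finite complement clause *that the lexicographer quoted each archivist*.
With QR restricted to its own tensed clause, the embedded quantifier cannot reach a matrix scope position.
So the wide-scope reading for *each archivist* is blocked.

No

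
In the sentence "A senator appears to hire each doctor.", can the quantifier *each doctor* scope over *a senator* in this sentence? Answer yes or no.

Yes

Infinitival complements of raising predicates do not block QR; *each doctor* and *a senator* are effectively clausemates.
QR within a single clause is free, so the lower quantifier may take scope over the higher one.
The sentence is scopally ambiguous between *a senator* > *each doctor* and *each doctor* > *a senator*.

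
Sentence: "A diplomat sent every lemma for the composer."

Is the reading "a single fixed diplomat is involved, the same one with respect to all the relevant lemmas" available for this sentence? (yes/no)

Yes

That reading corresponds to *a diplomat* > *every lemma*.
Surface scope (*a diplomat* > *every lemma*) is always derivable; islands only block QR, not in-situ interpretation.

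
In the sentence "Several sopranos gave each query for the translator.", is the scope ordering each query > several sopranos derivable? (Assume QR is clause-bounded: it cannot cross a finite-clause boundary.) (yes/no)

Yes

*each query* is the matrix object and *several sopranos* the matrix subject; the two are clausemates.
Nothing blocks QR of the lower DP to a position above the higher one, so inverse scope is available.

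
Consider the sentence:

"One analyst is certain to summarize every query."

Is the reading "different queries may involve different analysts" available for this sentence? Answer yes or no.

This is the *every query* > *one analyst* reading.
The matrix predicate is a raising verb, whose infinitival complement is not a scope island — *every query* can QR into the matrix clause.
Nothing blocks QR of the lower DP to a position above the higher one, so inverse scope is available.

Yes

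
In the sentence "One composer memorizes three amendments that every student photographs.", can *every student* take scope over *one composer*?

*every student* sits inside the relative clause *that every student photographs* modifying *three amendments*.
Relative clauses are scope islands: a quantifier cannot QR out of a relative clause to take scope in the matrix clause.
So the wide-scope reading for *every student* is blocked.
(Only the surface reading survives: one fixed composer with respect to all the relevant students.)

No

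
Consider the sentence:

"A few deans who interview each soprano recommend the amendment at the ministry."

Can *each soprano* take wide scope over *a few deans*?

No

Structurally, *each soprano* is inside the relative clause *who interview each soprano*.
Quantifiers inside a relative clause are trapped there; the RC boundary blocks QR.
There is no licit LF on which *each soprano* c-commands *a few deans*.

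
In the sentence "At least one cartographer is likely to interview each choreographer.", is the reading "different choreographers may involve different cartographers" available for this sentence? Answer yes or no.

The paraphrase describes the scope ordering *each choreographer* > *at least one cartographer*.
The matrix predicate is a raising verb, whose infinitival complement is not a scope island — *each choreographer* can QR into the matrix clause.
No island intervenes, so both surface and inverse scope are derivable.
So *each choreographer* > *at least one cartographer* is among the available readings.

Yes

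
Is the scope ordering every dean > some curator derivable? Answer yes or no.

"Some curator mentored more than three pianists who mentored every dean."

No

*every dean* occurs within the relative clause *who mentored every dean* modifying *more than three pianists*.
Relative clauses are scope islands: a quantifier cannot QR out of a relative clause to take scope in the matrix clause.
There is no licit LF on which *every dean* c-commands *some curator*.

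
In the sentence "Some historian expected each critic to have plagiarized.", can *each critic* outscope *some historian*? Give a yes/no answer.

Yes

ECM infinitives lack a CP barrier, so *each critic* can QR over the matrix subject *some historian*.
Ordinary QR to a clause-peripheral position gives the wide-scope LF for the lower DP.
The sentence is scopally ambiguous between *some historian* > *each critic* and *each critic* > *some historian*.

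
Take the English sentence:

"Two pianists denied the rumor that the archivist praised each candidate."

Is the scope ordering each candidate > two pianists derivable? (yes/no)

*each candidate* is embedded in the complex NP *the rumor that the archivist praised each candidate*.
Since the clause is the complement of a nominal head, the CNPC blocks scope extraction.
So *each candidate* cannot raise high enough to outscope *two pianists*; only the surface ordering *two pianists* > *each candidate* is available.

No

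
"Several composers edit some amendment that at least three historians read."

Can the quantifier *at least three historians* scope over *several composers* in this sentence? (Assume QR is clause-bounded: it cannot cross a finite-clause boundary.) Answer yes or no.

No

The target quantifier *at least three historians* is part of the relative clause *that at least three historians read* modifying *some amendment*.
Relative clauses are scope islands: a quantifier cannot QR out of a relative clause to take scope in the matrix clause.
Hence only narrow scope for *at least three historians* (under *several composers*) survives.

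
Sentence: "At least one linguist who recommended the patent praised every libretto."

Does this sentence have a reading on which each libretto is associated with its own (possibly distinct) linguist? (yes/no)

The paraphrase describes the scope ordering *every libretto* > *at least one linguist*.
Although the sentence contains a relative clause (*who recommended the patent*), *every libretto* is outside it, in the matrix VP.
Ordinary QR to a clause-peripheral position gives the wide-scope LF for the lower DP.

Yes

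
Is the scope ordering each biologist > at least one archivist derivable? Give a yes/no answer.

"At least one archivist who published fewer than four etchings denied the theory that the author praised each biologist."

The target quantifier *each biologist* is part of the complex NP *the theory that the author praised each biologist*.
The complex NP is opaque for QR — the quantifier is frozen inside the noun's complement.
There is no licit LF on which *each biologist* c-commands *at least one archivist*.

No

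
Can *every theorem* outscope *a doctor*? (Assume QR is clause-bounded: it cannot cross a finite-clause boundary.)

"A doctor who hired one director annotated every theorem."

Yes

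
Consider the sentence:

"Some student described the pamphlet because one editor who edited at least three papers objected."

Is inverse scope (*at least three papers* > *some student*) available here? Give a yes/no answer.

The DP *at least three papers* is contained in the relative clause *who edited at least three papers*, which is itself inside the adjunct *because one editor who edited at least three papers objected*.
Even if one barrier were somehow void, the other would still block QR.
So the wide-scope reading for *at least three papers* is blocked.
(Only the surface reading survives: one fixed student with respect to all the relevant papers.)

No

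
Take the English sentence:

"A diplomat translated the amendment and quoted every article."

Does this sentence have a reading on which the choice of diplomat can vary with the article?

No

That reading corresponds to *every article* > *a diplomat*.
The DP *every article* is contained in one conjunct of the coordinate structure (*quoted every article*).
Coordinate structures are islands for non-across-the-board movement, QR included.
The inverse ordering *every article* > *a diplomat* is therefore underivable.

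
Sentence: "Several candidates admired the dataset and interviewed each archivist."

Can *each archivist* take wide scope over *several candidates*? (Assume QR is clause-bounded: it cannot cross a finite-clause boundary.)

The DP *each archivist* is contained in one conjunct of the coordinate structure (*interviewed each archivist*).
A quantifier cannot raise out of one conjunct of a coordination across the whole coordinate structure — the CSC applies to QR.
So *each archivist* cannot raise to a position above *several candidates*.

No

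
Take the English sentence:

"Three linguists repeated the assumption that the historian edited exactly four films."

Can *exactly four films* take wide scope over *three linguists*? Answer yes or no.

*exactly four films* is embedded in the complex NP *the assumption that the historian edited exactly four films*.
Since the clause is the complement of a nominal head, the CNPC blocks scope extraction.
So *exactly four films* cannot raise to a position above *three linguists*.

No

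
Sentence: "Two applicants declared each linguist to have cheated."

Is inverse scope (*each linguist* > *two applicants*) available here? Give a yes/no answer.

*each linguist* is the subject of an ECM infinitive — the infinitival complement of an ECM verb is not a scope island, so *each linguist* can raise into the matrix clause.
Clause-internal QR can adjoin the lower DP above the subject, yielding the inverse reading.

Yes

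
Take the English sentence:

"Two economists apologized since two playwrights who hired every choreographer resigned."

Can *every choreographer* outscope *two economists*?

*every choreographer* occurs within the relative clause *who hired every choreographer*, which is itself inside the adjunct *since two playwrights who hired every choreographer resigned*.
Nested islands: the RC island is itself inside an adjunct island, so wide scope is doubly excluded.
The inverse ordering *every choreographer* > *two economists* is therefore underivable.

No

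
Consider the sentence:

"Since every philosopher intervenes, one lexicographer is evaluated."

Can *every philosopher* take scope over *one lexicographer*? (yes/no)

The DP *every philosopher* is contained in the adjunct clause *since every philosopher intervenes*.
Since the clause is an adjunct (not a complement), the Adjunct Condition blocks QR across its edge.
So the wide-scope reading for *every philosopher* is blocked.

No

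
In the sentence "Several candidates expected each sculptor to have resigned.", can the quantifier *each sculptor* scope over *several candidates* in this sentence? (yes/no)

Yes

ECM infinitives lack a CP barrier, so *each sculptor* can QR over the matrix subject *several candidates*.
Nothing blocks QR of the lower DP to a position above the higher one, so inverse scope is available.
So *each sculptor* > *several candidates* is among the available readings.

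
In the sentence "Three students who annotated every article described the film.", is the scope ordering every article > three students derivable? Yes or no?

No

The target quantifier *every article* is part of the relative clause *who annotated every article*.
A relative clause is a scope island — quantifier raising cannot cross its boundary.
*every article* > *three students* would require crossing that boundary, which is illicit.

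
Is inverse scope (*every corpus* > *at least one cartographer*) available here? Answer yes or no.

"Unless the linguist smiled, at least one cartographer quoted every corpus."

Yes

The adjunct island is irrelevant here — *every corpus* and *at least one cartographer* are both in the matrix clause.
Nothing blocks QR of the lower DP to a position above the higher one, so inverse scope is available.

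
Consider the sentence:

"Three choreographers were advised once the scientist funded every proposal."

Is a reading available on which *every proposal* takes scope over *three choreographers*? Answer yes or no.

The target quantifier *every proposal* is part of the adjunct clause *once the scientist funded every proposal*.
The adjunct-island constraint bars QR out of an adverbial clause.
So *every proposal* cannot raise high enough to outscope *three choreographers*; only the surface ordering *three choreographers* > *every proposal* is available.

No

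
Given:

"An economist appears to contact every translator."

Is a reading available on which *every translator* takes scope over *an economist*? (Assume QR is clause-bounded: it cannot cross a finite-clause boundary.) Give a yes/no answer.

*every translator* is the object of the infinitival complement of a raising predicate; raising infinitives are transparent for QR, so the two DPs are in effect clausemates.
No island intervenes, so both surface and inverse scope are derivable.

Yes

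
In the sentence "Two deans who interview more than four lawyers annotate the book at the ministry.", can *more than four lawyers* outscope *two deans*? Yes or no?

*more than four lawyers* sits inside the relative clause *who interview more than four lawyers*.
Relative clauses block scope extraction: QR cannot target a position outside the modified NP.
*more than four lawyers* is confined to the island and cannot take scope over *two deans*.

No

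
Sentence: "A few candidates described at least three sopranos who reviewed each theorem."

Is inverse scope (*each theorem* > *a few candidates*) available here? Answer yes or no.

No

*each theorem* occurs within the relative clause *who reviewed each theorem* modifying *at least three sopranos*.
A relative clause is a scope island — quantifier raising cannot cross its boundary.
So the wide-scope reading for *each theorem* is blocked.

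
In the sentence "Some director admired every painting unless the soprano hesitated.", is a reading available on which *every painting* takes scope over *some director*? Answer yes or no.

Yes

Neither queried DP is inside the adjunct, so the adjunct-island constraint does not apply.
Ordinary QR to a clause-peripheral position gives the wide-scope LF for the lower DP.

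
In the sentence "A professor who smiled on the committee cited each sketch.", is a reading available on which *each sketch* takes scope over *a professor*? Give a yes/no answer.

Yes

*each sketch* sits in the matrix clause, not in the relative clause on *a professor*.
Since no island is crossed, the inverse ordering is licensed alongside surface scope.
Both orderings are possible: *a professor* > *each sketch* and *each sketch* > *a professor*.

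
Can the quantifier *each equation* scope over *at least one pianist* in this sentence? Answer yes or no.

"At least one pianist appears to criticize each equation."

Yes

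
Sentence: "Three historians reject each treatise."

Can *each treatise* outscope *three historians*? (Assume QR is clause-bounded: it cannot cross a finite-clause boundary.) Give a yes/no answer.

Yes

*each treatise* is the matrix object and *three historians* the matrix subject; the two are clausemates.
Since no island is crossed, the inverse ordering is licensed alongside surface scope.
The sentence is scopally ambiguous between *three historians* > *each treatise* and *each treatise* > *three historians*.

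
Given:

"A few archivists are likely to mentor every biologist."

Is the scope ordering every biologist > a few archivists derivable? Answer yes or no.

Yes

*every biologist* is the object of the infinitival complement of a raising predicate; raising infinitives are transparent for QR, so the two DPs are in effect clausemates.
Since no island is crossed, the inverse ordering is licensed alongside surface scope.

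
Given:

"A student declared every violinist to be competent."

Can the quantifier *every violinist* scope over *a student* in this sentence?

This is an ECM construction: *every violinist* is the infinitival subject, Case-marked by the matrix verb, and the infinitive is transparent for QR.
With no island boundary between them, the object can take inverse scope over the subject via ordinary QR within the clause.

Yes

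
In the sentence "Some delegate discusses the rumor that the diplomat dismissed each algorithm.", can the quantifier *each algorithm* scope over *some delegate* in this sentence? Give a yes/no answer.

*each algorithm* is embedded in the complex NP *the rumor that the diplomat dismissed each algorithm*.
The complex NP is opaque for QR — the quantifier is frozen inside the noun's complement.
So *each algorithm* cannot raise high enough to outscope *some delegate*; only the surface ordering *some delegate* > *each algorithm* is available.

No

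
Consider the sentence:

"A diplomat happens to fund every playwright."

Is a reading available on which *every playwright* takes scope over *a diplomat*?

Yes

*every playwright* is the object of the infinitival complement of a raising predicate; raising infinitives are transparent for QR, so the two DPs are in effect clausemates.
Clause-internal QR can adjoin the lower DP above the subject, yielding the inverse reading.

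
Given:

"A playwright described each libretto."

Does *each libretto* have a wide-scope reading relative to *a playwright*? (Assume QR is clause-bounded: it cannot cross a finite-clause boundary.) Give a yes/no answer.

Yes

*each libretto* and *a playwright* are in the same minimal clause.
Nothing blocks QR of the lower DP to a position above the higher one, so inverse scope is available.
The sentence is scopally ambiguous between *a playwright* > *each libretto* and *each libretto* > *a playwright*.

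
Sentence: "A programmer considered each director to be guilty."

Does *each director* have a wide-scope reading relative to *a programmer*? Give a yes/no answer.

Yes

*each director* is the subject of an ECM infinitive — the infinitival complement of an ECM verb is not a scope island, so *each director* can raise into the matrix clause.
Ordinary QR to a clause-peripheral position gives the wide-scope LF for the lower DP.
So *each director* > *a programmer* is among the available readings.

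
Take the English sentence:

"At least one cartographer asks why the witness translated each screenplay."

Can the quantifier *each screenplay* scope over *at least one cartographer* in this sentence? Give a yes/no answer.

*each screenplay* occurs within the embedded question *why the witness translated each screenplay*.
An indirect question is a wh-island; the filled [Spec,CP] blocks QR across the CP edge.
The inverse ordering *each screenplay* > *at least one cartographer* is therefore underivable.

No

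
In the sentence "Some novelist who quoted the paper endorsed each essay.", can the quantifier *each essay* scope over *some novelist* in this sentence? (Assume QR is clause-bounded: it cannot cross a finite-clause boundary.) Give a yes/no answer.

Yes

The relative clause *who quoted the paper* modifies *some novelist*, but *each essay* is not inside that relative clause — it is an argument of the matrix verb.
With no island boundary between them, the object can take inverse scope over the subject via ordinary QR within the clause.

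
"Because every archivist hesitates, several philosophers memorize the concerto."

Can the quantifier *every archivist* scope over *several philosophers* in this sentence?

*every archivist* is embedded in the adjunct clause *because every archivist hesitates*.
Adverbial clauses are not L-marked, so they are barriers for QR — the quantifier cannot escape the adjunct.
There is no licit LF on which *every archivist* c-commands *several philosophers*.

No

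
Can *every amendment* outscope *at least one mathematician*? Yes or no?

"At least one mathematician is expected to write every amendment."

Yes

*every amendment* is the object of the infinitival complement of a raising predicate; raising infinitives are transparent for QR, so the two DPs are in effect clausemates.
Clause-internal QR can adjoin the lower DP above the subject, yielding the inverse reading.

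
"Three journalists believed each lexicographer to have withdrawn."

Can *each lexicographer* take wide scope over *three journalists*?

Yes

*each lexicographer* is the subject of an ECM infinitive — the infinitival complement of an ECM verb is not a scope island, so *each lexicographer* can raise into the matrix clause.
Ordinary QR to a clause-peripheral position gives the wide-scope LF for the lower DP.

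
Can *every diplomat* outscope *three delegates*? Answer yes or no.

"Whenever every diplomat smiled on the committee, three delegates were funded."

Structurally, *every diplomat* is inside the adjunct clause *whenever every diplomat smiled on the committee*.
Scope out of an adjunct clause is unavailable: QR respects the adjunct-island constraint.
*every diplomat* is confined to the island and cannot take scope over *three delegates*.

No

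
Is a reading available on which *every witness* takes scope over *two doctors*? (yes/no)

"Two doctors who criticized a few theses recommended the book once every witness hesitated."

The target quantifier *every witness* is part of the adjunct clause *once every witness hesitated*.
Since the clause is an adjunct (not a complement), the Adjunct Condition blocks QR across its edge.
*every witness* is confined to the island and cannot take scope over *two doctors*.

No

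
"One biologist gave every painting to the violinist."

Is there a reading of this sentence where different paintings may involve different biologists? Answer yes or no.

The described interpretation is the *every painting* > *one biologist* scoping.
Both DPs are arguments of the same predicate; there is no clause or island boundary between them.
With no island boundary between them, the object can take inverse scope over the subject via ordinary QR within the clause.
So *every painting* > *one biologist* is among the available readings.

Yes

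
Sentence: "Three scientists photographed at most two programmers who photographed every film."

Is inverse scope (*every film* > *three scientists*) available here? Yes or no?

The DP *every film* is contained in the relative clause *who photographed every film* modifying *at most two programmers*.
QR out of a relative clause is ruled out by the relative-clause island constraint.
The inverse ordering *every film* > *three scientists* is therefore underivable.

No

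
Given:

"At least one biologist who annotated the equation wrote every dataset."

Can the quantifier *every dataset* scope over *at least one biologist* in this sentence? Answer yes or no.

The relative clause *who annotated the equation* modifies *at least one biologist*, but *every dataset* is not inside that relative clause — it is an argument of the matrix verb.
Nothing blocks QR of the lower DP to a position above the higher one, so inverse scope is available.
So *every dataset* > *at least one biologist* is among the available readings.

Yes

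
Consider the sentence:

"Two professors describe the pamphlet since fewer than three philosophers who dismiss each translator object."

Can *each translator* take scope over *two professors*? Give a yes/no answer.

*each translator* occurs within the relative clause *who dismiss each translator*, which is itself inside the adjunct *since fewer than three philosophers who dismiss each translator object*.
Even if one barrier were somehow void, the other would still block QR.
*each translator* is confined to the island and cannot take scope over *two professors*.

No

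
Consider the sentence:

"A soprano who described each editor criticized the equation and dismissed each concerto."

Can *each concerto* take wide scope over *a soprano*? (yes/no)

The DP *each concerto* is contained in one conjunct of the coordinate structure (*dismissed each concerto*).
QR out of a conjunct would have to apply non-ATB, which the CSC forbids.
So *each concerto* cannot raise high enough to outscope *a soprano*; only the surface ordering *a soprano* > *each concerto* is available.

No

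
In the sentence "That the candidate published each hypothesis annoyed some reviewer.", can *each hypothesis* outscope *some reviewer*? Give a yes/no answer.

Structurally, *each hypothesis* is inside the sentential subject *that the candidate published each hypothesis*.
The subject-island constraint blocks QR out of a clausal subject.
So the wide-scope reading for *each hypothesis* is blocked.

No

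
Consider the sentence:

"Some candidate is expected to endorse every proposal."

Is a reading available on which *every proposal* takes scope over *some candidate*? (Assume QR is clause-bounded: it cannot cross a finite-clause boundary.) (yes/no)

Yes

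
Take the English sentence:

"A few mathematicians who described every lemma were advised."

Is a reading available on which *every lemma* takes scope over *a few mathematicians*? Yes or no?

No

The DP *every lemma* is contained in the relative clause *who described every lemma*.
Relative clauses are scope islands: a quantifier cannot QR out of a relative clause to take scope in the matrix clause.
So *every lemma* cannot raise to a position above *a few mathematicians*.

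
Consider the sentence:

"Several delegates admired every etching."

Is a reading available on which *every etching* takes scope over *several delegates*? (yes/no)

*every etching* and *several delegates* are in the same minimal clause.
No island intervenes, so both surface and inverse scope are derivable.
The sentence is scopally ambiguous between *several delegates* > *every etching* and *every etching* > *several delegates*.

Yes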